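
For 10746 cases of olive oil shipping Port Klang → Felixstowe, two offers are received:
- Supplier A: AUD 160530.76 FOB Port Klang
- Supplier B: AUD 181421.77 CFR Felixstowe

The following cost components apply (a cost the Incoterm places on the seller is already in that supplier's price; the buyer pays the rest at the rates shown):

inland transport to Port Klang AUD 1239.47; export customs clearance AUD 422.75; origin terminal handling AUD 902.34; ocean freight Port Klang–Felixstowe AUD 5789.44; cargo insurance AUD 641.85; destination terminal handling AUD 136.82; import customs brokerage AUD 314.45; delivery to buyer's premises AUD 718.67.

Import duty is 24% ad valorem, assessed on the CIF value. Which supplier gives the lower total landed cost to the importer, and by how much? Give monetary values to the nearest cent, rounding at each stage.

Supplier A (FOB):
CIF value = FOB price + freight + insurance = 160530.76 + 5789.44 + 641.85 = 166962.05
Import duty = 166962.05 × 24% = 40070.89
Buyer bears (A): 5789.44 + 641.85 + 136.82 + 314.45 + 718.67 = 7601.23
Landed cost (A) = invoice 160530.76 + 7601.23 + duty 40070.89 = 208202.88
Supplier B (CFR):
CIF value = CFR price + insurance = 181421.77 + 641.85 = 182063.62
Import duty = 182063.62 × 24% = 43695.27
Buyer bears (B): 641.85 + 136.82 + 314.45 + 718.67 = 1811.79
Landed cost (B) = invoice 181421.77 + 1811.79 + duty 43695.27 = 226928.83
Difference = |208202.88 − 226928.83| = 18725.95

Supplier A is cheaper by AUD 18725.95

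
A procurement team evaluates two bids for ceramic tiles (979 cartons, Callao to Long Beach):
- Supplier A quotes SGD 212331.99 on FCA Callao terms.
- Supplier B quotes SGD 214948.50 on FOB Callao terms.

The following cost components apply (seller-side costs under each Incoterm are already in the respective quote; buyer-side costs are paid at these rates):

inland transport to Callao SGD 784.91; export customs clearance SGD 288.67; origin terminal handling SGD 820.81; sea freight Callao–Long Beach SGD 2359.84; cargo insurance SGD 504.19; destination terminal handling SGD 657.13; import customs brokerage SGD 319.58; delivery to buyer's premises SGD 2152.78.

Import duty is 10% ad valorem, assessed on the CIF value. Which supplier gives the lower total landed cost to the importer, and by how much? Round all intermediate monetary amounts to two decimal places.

Supplier A (FCA):
CIF value = FCA price + origin terminal + freight + insurance = 212331.99 + 820.81 + 2359.84 + 504.19 = 216016.83
Import duty = 216016.83 × 10% = 21601.68
Buyer bears (A): 820.81 + 2359.84 + 504.19 + 657.13 + 319.58 + 2152.78 = 6814.33
Landed cost (A) = invoice 212331.99 + 6814.33 + duty 21601.68 = 240748.00
Supplier B (FOB):
CIF value = FOB price + freight + insurance = 214948.50 + 2359.84 + 504.19 = 217812.53
Import duty = 217812.53 × 10% = 21781.25
Buyer bears (B): 2359.84 + 504.19 + 657.13 + 319.58 + 2152.78 = 5993.52
Landed cost (B) = invoice 214948.50 + 5993.52 + duty 21781.25 = 242723.27
Difference = |240748.00 − 242723.27| = 1975.27

Supplier A is cheaper by SGD 1975.27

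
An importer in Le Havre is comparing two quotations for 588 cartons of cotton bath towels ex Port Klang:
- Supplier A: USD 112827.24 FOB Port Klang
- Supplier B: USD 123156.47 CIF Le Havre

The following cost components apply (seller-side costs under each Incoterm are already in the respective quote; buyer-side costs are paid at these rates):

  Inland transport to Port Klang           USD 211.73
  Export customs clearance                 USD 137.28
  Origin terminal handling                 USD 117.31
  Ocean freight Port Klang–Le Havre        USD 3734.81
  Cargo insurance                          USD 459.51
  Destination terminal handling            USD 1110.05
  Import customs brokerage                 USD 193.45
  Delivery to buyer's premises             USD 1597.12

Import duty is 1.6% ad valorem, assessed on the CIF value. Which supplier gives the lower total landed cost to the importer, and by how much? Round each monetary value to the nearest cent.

Supplier A (FOB):
CIF value = FOB price + freight + insurance = 112827.24 + 3734.81 + 459.51 = 117021.56
Import duty = 117021.56 × 1.6% = 1872.34
Buyer bears (A): 3734.81 + 459.51 + 1110.05 + 193.45 + 1597.12 = 7094.94
Landed cost (A) = invoice 112827.24 + 7094.94 + duty 1872.34 = 121794.52
Supplier B (CIF):
The CIF price already equals the CIF value: 123156.47
Import duty = 123156.47 × 1.6% = 1970.50
Buyer bears (B): 1110.05 + 193.45 + 1597.12 = 2900.62
Landed cost (B) = invoice 123156.47 + 2900.62 + duty 1970.50 = 128027.59
Difference = |121794.52 − 128027.59| = 6233.07

Supplier A is cheaper by USD 6233.07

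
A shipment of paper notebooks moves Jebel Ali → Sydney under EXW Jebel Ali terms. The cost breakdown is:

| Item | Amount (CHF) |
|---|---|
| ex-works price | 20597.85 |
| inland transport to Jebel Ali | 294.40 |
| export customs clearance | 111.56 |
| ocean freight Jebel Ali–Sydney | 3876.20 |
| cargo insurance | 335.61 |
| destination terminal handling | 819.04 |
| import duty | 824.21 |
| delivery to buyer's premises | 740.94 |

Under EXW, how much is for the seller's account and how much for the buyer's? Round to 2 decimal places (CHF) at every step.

Seller: CHF 20597.85; buyer: CHF 7001.96

EXW: the seller makes goods available at their premises; the buyer bears all onward costs.
Seller's account: goods 20597.85 = 20597.85
Buyer's account: inland to port 294.40 + export clearance 111.56 + freight 3876.20 + insurance 335.61 + destination terminal 819.04 + duty 824.21 + delivery 740.94 = 7001.96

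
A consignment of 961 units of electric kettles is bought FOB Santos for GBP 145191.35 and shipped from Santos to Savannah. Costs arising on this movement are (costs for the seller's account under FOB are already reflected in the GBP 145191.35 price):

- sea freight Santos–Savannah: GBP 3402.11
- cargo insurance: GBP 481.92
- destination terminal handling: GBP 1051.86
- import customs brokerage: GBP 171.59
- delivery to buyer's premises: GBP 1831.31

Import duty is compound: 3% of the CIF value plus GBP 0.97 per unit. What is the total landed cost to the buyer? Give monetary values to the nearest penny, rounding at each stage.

Total landed cost: GBP 157534.57

FOB: the seller bears costs until goods are on board at the origin port; the buyer bears freight, insurance and all costs thereafter.
CIF value = FOB price + freight + insurance = 145191.35 + 3402.11 + 481.92 = 149075.38
Ad valorem component: 149075.38 × 3% = 4472.26
Specific component: 961 × 0.97 = 932.17
Import duty = 4472.26 + 932.17 = 5404.43
Buyer bears: freight 3402.11 + insurance 481.92 + destination terminal 1051.86 + brokerage 171.59 + delivery 1831.31 + duty 5404.43 = 12343.22
Landed cost = invoice 145191.35 + 12343.22 = 157534.57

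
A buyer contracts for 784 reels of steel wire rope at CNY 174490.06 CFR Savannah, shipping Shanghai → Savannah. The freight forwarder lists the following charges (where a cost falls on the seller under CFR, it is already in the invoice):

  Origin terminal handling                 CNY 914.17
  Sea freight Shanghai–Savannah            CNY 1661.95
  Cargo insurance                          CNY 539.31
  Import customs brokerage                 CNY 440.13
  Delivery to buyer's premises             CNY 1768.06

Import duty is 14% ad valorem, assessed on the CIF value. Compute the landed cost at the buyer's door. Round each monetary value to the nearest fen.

CFR: the seller pays costs through ocean freight to the destination port, but not insurance.
Already in the invoice (seller's account under CFR): origin terminal, freight — exclude.
CIF value = CFR price + insurance = 174490.06 + 539.31 = 175029.37
Import duty = 175029.37 × 14% = 24504.11
Buyer bears: insurance 539.31 + brokerage 440.13 + delivery 1768.06 + duty 24504.11 = 27251.61
Landed cost = invoice 174490.06 + 27251.61 = 201741.67

Total landed cost: CNY 201741.67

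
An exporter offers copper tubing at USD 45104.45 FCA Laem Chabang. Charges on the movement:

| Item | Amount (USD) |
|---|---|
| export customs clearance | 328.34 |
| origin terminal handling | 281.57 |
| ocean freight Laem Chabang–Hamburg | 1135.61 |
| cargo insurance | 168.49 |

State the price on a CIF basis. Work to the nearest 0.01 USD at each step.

Not relevant to the conversion: export clearance — on the seller under both FCA and CIF; already in the FCA price and stays in the CIF price.
From FCA to CIF, the seller additionally bears: origin terminal, freight, insurance.
CIF price = 45104.45 + 281.57 + 1135.61 + 168.49 = 46690.12

CIF price: USD 46690.12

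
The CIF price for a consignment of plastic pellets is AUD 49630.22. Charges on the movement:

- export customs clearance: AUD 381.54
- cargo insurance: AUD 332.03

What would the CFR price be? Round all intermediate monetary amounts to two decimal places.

Not relevant to the conversion: export clearance — on the seller under both CIF and CFR; already in the CIF price and stays in the CFR price.
From CIF to CFR, the seller no longer bears: insurance.
CFR price = 49630.22 − 332.03 = 49298.19

CFR price: AUD 49298.19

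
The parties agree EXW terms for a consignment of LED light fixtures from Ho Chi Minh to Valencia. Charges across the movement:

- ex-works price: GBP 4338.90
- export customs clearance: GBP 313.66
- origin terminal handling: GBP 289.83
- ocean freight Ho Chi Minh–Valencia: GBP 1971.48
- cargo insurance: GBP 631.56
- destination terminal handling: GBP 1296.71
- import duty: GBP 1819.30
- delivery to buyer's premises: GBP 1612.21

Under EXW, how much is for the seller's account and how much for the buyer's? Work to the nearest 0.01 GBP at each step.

Seller: GBP 4338.90; buyer: GBP 7934.75

EXW: the seller makes goods available at their premises; the buyer bears all onward costs.
Seller's account: goods 4338.90 = 4338.90
Buyer's account: export clearance 313.66 + origin terminal 289.83 + freight 1971.48 + insurance 631.56 + destination terminal 1296.71 + duty 1819.30 + delivery 1612.21 = 7934.75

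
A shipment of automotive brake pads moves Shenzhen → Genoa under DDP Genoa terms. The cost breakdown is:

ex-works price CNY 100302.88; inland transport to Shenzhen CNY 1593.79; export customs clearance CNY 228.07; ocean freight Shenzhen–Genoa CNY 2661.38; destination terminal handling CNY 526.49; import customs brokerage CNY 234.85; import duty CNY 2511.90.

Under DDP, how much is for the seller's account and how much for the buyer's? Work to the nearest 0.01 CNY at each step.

DDP: the seller bears all costs including import duty.
Seller's account: goods 100302.88 + inland to port 1593.79 + export clearance 228.07 + freight 2661.38 + destination terminal 526.49 + brokerage 234.85 + duty 2511.90 = 108059.36
Buyer's account: 0.00

Seller: CNY 108059.36; buyer: CNY 0.00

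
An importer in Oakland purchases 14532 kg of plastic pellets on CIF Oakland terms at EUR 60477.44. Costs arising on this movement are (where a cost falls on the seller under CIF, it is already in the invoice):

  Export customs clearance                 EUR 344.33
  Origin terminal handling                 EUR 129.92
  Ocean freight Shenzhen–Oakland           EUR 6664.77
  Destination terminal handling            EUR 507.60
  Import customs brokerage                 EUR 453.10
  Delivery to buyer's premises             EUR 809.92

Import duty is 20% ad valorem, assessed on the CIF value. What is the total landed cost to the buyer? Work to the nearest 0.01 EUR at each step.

CIF: the seller pays costs through ocean freight and marine insurance to the destination port.
Already in the invoice (seller's account under CIF): export clearance, origin terminal, freight — exclude.
The CIF price already equals the CIF value: 60477.44
Import duty = 60477.44 × 20% = 12095.49
Buyer bears: destination terminal 507.60 + brokerage 453.10 + delivery 809.92 + duty 12095.49 = 13866.11
Landed cost = invoice 60477.44 + 13866.11 = 74343.55

Total landed cost: EUR 74343.55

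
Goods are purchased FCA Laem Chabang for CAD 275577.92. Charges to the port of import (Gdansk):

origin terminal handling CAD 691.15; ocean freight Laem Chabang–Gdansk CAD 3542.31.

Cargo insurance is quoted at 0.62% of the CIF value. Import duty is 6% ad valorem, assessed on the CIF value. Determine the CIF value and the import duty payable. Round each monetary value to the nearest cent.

CIF value: CAD 281557.03; import duty: CAD 16893.42

Let C be the CIF value. C = FCA price + pre-shipment costs + freight + 0.62% × C
C − 0.62% × C = 275577.92 + 691.15 + 3542.31
0.9938 × C = 279811.38
C = 279811.38 / 0.9938 = 281557.03
Insurance premium = 0.62% × 281557.03 = 1745.65
Import duty = 281557.03 × 6% = 16893.42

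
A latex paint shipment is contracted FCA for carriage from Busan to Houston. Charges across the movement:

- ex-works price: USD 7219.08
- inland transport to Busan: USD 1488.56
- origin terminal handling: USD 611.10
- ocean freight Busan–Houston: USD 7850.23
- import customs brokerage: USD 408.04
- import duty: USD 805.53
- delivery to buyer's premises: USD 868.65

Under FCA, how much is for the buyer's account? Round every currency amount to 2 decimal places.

Buyer's account: USD 10543.55

FCA: the seller delivers export-cleared goods to the carrier; the buyer bears costs from that point.
Seller's account: goods 7219.08 + inland to port 1488.56 = 8707.64
Buyer's account: origin terminal 611.10 + freight 7850.23 + brokerage 408.04 + duty 805.53 + delivery 868.65 = 10543.55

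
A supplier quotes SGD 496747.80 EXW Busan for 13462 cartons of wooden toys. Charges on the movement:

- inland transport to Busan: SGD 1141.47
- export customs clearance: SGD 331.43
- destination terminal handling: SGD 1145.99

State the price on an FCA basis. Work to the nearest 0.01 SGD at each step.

FCA price: SGD 498220.70

Not relevant to the conversion: destination terminal — on the buyer under both terms; not part of either seller's price.
From EXW to FCA, the seller additionally bears: inland to port, export clearance.
FCA price = 496747.80 + 1141.47 + 331.43 = 498220.70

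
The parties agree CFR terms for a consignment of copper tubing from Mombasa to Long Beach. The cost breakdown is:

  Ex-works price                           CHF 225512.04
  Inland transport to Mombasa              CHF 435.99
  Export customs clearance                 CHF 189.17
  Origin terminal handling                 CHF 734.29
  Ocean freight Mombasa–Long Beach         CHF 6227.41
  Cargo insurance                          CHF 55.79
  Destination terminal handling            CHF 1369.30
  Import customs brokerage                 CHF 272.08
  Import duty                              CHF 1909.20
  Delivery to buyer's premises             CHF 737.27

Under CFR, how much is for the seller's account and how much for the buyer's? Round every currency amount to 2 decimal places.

Seller: CHF 233098.90; buyer: CHF 4343.64

CFR: the seller pays costs through ocean freight to the destination port, but not insurance.
Seller's account: goods 225512.04 + inland to port 435.99 + export clearance 189.17 + origin terminal 734.29 + freight 6227.41 = 233098.90
Buyer's account: insurance 55.79 + destination terminal 1369.30 + brokerage 272.08 + duty 1909.20 + delivery 737.27 = 4343.64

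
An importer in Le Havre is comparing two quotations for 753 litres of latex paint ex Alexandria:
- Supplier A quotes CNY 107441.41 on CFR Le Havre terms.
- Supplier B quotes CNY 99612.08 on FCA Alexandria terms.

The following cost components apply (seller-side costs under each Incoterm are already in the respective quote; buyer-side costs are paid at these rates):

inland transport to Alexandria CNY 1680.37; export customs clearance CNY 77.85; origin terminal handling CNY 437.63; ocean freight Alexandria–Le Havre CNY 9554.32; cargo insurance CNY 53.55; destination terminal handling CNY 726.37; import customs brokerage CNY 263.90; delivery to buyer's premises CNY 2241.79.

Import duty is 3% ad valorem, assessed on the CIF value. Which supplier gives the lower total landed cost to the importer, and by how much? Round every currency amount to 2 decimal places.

Supplier A (CFR):
CIF value = CFR price + insurance = 107441.41 + 53.55 = 107494.96
Import duty = 107494.96 × 3% = 3224.85
Buyer bears (A): 53.55 + 726.37 + 263.90 + 2241.79 = 3285.61
Landed cost (A) = invoice 107441.41 + 3285.61 + duty 3224.85 = 113951.87
Supplier B (FCA):
CIF value = FCA price + origin terminal + freight + insurance = 99612.08 + 437.63 + 9554.32 + 53.55 = 109657.58
Import duty = 109657.58 × 3% = 3289.73
Buyer bears (B): 437.63 + 9554.32 + 53.55 + 726.37 + 263.90 + 2241.79 = 13277.56
Landed cost (B) = invoice 99612.08 + 13277.56 + duty 3289.73 = 116179.37
Difference = |113951.87 − 116179.37| = 2227.50

Supplier A is cheaper by CNY 2227.50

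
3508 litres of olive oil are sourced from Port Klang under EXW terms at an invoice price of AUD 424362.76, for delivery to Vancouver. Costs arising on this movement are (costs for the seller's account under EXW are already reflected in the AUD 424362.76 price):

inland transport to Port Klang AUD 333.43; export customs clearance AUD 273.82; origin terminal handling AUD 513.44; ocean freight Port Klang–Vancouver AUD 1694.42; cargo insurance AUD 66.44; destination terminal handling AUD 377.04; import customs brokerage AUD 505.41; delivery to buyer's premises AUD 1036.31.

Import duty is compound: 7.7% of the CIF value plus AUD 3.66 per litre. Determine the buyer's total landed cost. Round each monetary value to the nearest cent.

EXW: the seller makes goods available at their premises; the buyer bears all onward costs.
CIF value = EXW price + inland to port + export clearance + origin terminal + freight + insurance = 424362.76 + 333.43 + 273.82 + 513.44 + 1694.42 + 66.44 = 427244.31
Ad valorem component: 427244.31 × 7.7% = 32897.81
Specific component: 3508 × 3.66 = 12839.28
Import duty = 32897.81 + 12839.28 = 45737.09
Buyer bears: inland to port 333.43 + export clearance 273.82 + origin terminal 513.44 + freight 1694.42 + insurance 66.44 + destination terminal 377.04 + brokerage 505.41 + delivery 1036.31 + duty 45737.09 = 50537.40
Landed cost = invoice 424362.76 + 50537.40 = 474900.16

Total landed cost: AUD 474900.16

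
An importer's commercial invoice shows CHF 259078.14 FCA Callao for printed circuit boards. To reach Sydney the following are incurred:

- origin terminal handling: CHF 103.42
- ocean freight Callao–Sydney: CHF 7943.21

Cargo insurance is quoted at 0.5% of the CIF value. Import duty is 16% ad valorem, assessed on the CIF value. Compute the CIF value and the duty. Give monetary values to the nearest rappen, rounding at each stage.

Let C be the CIF value. C = FCA price + pre-shipment costs + freight + 0.5% × C
C − 0.5% × C = 259078.14 + 103.42 + 7943.21
0.995 × C = 267124.77
C = 267124.77 / 0.995 = 268467.11
Insurance premium = 0.5% × 268467.11 = 1342.34
Import duty = 268467.11 × 16% = 42954.74

CIF value: CHF 268467.11; import duty: CHF 42954.74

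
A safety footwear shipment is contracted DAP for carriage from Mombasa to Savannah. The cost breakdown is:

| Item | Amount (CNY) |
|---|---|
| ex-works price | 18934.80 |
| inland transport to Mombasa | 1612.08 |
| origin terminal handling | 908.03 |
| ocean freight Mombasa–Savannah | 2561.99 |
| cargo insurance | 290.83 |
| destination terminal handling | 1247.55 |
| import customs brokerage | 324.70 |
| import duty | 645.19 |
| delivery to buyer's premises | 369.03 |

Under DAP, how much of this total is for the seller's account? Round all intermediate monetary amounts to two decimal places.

DAP: the seller bears all costs to the named destination except import duty and clearance.
Seller's account: goods 18934.80 + inland to port 1612.08 + origin terminal 908.03 + freight 2561.99 + insurance 290.83 + destination terminal 1247.55 + delivery 369.03 = 25924.31
Buyer's account: brokerage 324.70 + duty 645.19 = 969.89

Seller's account: CNY 25924.31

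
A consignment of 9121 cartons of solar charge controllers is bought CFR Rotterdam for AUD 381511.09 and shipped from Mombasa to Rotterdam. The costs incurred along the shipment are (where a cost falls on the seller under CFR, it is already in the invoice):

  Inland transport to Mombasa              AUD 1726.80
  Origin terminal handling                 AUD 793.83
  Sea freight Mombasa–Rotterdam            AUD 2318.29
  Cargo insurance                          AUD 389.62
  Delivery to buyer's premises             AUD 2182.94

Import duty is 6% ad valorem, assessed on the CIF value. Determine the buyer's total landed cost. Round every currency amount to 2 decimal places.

Total landed cost: AUD 406997.69

CFR: the seller pays costs through ocean freight to the destination port, but not insurance.
Already in the invoice (seller's account under CFR): inland to port, origin terminal, freight — exclude.
CIF value = CFR price + insurance = 381511.09 + 389.62 = 381900.71
Import duty = 381900.71 × 6% = 22914.04
Buyer bears: insurance 389.62 + delivery 2182.94 + duty 22914.04 = 25486.60
Landed cost = invoice 381511.09 + 25486.60 = 406997.69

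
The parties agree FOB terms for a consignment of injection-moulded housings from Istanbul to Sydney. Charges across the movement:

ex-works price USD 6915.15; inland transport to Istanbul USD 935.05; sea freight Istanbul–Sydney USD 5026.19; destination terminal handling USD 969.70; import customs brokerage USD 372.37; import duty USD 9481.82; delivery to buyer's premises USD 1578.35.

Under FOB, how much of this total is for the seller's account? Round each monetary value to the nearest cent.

Seller's account: USD 7850.20

FOB: the seller bears costs until goods are on board at the origin port; the buyer bears freight, insurance and all costs thereafter.
Seller's account: goods 6915.15 + inland to port 935.05 = 7850.20
Buyer's account: freight 5026.19 + destination terminal 969.70 + brokerage 372.37 + duty 9481.82 + delivery 1578.35 = 17428.43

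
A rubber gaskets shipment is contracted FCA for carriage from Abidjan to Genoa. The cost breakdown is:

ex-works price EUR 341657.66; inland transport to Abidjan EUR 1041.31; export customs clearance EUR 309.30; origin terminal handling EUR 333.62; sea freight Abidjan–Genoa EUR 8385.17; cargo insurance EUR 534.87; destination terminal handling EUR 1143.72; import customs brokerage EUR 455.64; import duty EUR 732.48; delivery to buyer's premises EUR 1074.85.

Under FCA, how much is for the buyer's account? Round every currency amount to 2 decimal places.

Buyer's account: EUR 12660.35

FCA: the seller delivers export-cleared goods to the carrier; the buyer bears costs from that point.
Seller's account: goods 341657.66 + inland to port 1041.31 + export clearance 309.30 = 343008.27
Buyer's account: origin terminal 333.62 + freight 8385.17 + insurance 534.87 + destination terminal 1143.72 + brokerage 455.64 + duty 732.48 + delivery 1074.85 = 12660.35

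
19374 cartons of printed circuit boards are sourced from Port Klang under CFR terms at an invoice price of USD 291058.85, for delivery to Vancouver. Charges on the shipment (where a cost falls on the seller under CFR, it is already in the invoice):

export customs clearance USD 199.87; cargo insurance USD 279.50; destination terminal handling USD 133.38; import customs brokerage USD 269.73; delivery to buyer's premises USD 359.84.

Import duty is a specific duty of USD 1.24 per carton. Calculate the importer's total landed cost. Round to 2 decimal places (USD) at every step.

CFR: the seller pays costs through ocean freight to the destination port, but not insurance.
Already in the invoice (seller's account under CFR): export clearance — exclude.
CIF value = CFR price + insurance = 291058.85 + 279.50 = 291338.35
Import duty = 19374 × 1.24 = 24023.76
Buyer bears: insurance 279.50 + destination terminal 133.38 + brokerage 269.73 + delivery 359.84 + duty 24023.76 = 25066.21
Landed cost = invoice 291058.85 + 25066.21 = 316125.06

Total landed cost: USD 316125.06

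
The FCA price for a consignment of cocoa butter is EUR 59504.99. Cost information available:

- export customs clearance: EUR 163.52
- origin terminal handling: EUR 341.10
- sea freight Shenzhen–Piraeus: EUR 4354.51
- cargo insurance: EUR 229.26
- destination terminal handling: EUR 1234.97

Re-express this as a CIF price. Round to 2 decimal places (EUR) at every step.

Not relevant to the conversion: export clearance — on the seller under both FCA and CIF; already in the FCA price and stays in the CIF price. destination terminal — on the buyer under both terms; not part of either seller's price.
From FCA to CIF, the seller additionally bears: origin terminal, freight, insurance.
CIF price = 59504.99 + 341.10 + 4354.51 + 229.26 = 64429.86

CIF price: EUR 64429.86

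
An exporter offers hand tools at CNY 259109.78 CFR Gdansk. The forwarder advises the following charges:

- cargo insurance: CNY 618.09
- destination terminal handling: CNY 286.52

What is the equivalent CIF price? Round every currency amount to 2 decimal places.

Not relevant to the conversion: destination terminal — on the buyer under both terms; not part of either seller's price.
From CFR to CIF, the seller additionally bears: insurance.
CIF price = 259109.78 + 618.09 = 259727.87

CIF price: CNY 259727.87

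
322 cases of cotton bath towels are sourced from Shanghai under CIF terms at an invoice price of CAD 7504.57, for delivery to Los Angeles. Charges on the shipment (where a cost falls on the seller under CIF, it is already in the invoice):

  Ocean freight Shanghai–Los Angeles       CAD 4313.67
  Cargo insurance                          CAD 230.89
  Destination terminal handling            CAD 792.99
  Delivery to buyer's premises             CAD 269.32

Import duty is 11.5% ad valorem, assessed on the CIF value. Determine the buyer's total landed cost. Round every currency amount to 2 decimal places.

CIF: the seller pays costs through ocean freight and marine insurance to the destination port.
Already in the invoice (seller's account under CIF): freight, insurance — exclude.
The CIF price already equals the CIF value: 7504.57
Import duty = 7504.57 × 11.5% = 863.03
Buyer bears: destination terminal 792.99 + delivery 269.32 + duty 863.03 = 1925.34
Landed cost = invoice 7504.57 + 1925.34 = 9429.91

Total landed cost: CAD 9429.91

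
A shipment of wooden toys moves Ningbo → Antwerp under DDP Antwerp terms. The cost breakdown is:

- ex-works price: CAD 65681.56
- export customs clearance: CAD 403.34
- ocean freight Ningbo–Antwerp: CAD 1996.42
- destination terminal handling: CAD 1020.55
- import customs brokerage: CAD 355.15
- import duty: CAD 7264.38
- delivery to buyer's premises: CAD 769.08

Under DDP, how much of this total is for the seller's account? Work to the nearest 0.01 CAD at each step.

DDP: the seller bears all costs including import duty.
Seller's account: goods 65681.56 + export clearance 403.34 + freight 1996.42 + destination terminal 1020.55 + brokerage 355.15 + duty 7264.38 + delivery 769.08 = 77490.48
Buyer's account: 0.00

Seller's account: CAD 77490.48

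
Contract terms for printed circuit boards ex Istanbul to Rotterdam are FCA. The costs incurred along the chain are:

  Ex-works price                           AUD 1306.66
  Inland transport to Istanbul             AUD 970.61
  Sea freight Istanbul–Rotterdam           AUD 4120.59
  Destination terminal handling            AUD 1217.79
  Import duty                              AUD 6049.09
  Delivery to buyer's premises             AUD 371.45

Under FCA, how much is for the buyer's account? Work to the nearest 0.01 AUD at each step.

Buyer's account: AUD 11758.92

FCA: the seller delivers export-cleared goods to the carrier; the buyer bears costs from that point.
Seller's account: goods 1306.66 + inland to port 970.61 = 2277.27
Buyer's account: freight 4120.59 + destination terminal 1217.79 + duty 6049.09 + delivery 371.45 = 11758.92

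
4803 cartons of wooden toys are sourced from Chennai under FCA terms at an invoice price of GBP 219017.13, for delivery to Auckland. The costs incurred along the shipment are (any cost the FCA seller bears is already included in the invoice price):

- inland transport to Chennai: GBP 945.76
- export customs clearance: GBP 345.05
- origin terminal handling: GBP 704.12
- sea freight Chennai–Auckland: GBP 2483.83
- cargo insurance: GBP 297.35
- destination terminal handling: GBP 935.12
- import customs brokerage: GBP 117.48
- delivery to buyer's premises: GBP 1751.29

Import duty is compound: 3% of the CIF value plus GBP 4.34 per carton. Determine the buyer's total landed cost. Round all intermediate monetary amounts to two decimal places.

Total landed cost: GBP 252826.41

FCA: the seller delivers export-cleared goods to the carrier; the buyer bears costs from that point.
Already in the invoice (seller's account under FCA): inland to port, export clearance — exclude.
CIF value = FCA price + origin terminal + freight + insurance = 219017.13 + 704.12 + 2483.83 + 297.35 = 222502.43
Ad valorem component: 222502.43 × 3% = 6675.07
Specific component: 4803 × 4.34 = 20845.02
Import duty = 6675.07 + 20845.02 = 27520.09
Buyer bears: origin terminal 704.12 + freight 2483.83 + insurance 297.35 + destination terminal 935.12 + brokerage 117.48 + delivery 1751.29 + duty 27520.09 = 33809.28
Landed cost = invoice 219017.13 + 33809.28 = 252826.41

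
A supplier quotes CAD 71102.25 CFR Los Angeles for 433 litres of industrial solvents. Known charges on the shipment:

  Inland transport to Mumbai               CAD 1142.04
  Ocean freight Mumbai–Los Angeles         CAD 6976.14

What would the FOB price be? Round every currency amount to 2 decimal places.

FOB price: CAD 64126.11

Not relevant to the conversion: inland to port — on the seller under both CFR and FOB; already in the CFR price and stays in the FOB price.
From CFR to FOB, the seller no longer bears: freight.
FOB price = 71102.25 − 6976.14 = 64126.11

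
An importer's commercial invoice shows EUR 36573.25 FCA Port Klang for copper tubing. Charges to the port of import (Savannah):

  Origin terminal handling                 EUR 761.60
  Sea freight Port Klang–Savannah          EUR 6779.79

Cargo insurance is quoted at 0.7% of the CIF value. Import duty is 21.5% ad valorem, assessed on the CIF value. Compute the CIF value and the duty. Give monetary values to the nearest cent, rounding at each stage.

CIF value: EUR 44425.62; import duty: EUR 9551.51

Let C be the CIF value. C = FCA price + pre-shipment costs + freight + 0.7% × C
C − 0.7% × C = 36573.25 + 761.60 + 6779.79
0.993 × C = 44114.64
C = 44114.64 / 0.993 = 44425.62
Insurance premium = 0.7% × 44425.62 = 310.98
Import duty = 44425.62 × 21.5% = 9551.51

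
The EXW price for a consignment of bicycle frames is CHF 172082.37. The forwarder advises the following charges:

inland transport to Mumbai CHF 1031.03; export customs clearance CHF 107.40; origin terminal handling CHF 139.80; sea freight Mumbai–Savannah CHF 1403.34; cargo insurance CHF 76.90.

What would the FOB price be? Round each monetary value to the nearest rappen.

FOB price: CHF 173360.60

Not relevant to the conversion: insurance, freight — on the buyer under both terms; not part of either seller's price.
From EXW to FOB, the seller additionally bears: inland to port, export clearance, origin terminal.
FOB price = 172082.37 + 1031.03 + 107.40 + 139.80 = 173360.60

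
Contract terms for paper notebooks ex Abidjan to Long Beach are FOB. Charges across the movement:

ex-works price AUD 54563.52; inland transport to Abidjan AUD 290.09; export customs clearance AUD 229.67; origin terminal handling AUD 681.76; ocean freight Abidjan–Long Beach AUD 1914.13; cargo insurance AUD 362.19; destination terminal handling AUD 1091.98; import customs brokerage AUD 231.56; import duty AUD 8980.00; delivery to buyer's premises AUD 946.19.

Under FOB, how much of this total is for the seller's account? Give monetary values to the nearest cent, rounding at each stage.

Seller's account: AUD 55765.04

FOB: the seller bears costs until goods are on board at the origin port; the buyer bears freight, insurance and all costs thereafter.
Seller's account: goods 54563.52 + inland to port 290.09 + export clearance 229.67 + origin terminal 681.76 = 55765.04
Buyer's account: freight 1914.13 + insurance 362.19 + destination terminal 1091.98 + brokerage 231.56 + duty 8980.00 + delivery 946.19 = 13526.05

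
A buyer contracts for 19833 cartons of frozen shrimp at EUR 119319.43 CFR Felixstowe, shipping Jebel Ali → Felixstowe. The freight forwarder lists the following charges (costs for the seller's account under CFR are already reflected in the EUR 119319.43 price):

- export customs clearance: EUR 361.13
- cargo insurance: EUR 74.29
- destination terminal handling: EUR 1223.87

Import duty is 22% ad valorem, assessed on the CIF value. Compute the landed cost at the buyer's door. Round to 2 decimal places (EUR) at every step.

Total landed cost: EUR 146884.21

CFR: the seller pays costs through ocean freight to the destination port, but not insurance.
Already in the invoice (seller's account under CFR): export clearance — exclude.
CIF value = CFR price + insurance = 119319.43 + 74.29 = 119393.72
Import duty = 119393.72 × 22% = 26266.62
Buyer bears: insurance 74.29 + destination terminal 1223.87 + duty 26266.62 = 27564.78
Landed cost = invoice 119319.43 + 27564.78 = 146884.21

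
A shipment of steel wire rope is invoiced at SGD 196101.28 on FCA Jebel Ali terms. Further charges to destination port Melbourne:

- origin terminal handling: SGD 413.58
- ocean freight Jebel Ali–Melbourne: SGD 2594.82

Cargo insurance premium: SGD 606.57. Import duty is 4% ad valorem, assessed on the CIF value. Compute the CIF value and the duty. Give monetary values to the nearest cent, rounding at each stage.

CIF value: SGD 199716.25; import duty: SGD 7988.65

CIF = FCA price + pre-shipment costs + freight + insurance
CIF = 196101.28 + 413.58 + 2594.82 + 606.57 = 199716.25
Import duty = 199716.25 × 4% = 7988.65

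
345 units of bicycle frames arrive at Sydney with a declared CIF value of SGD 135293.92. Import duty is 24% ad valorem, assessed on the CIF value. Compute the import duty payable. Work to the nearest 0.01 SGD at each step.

Import duty = 135293.92 × 24% = 32470.54

Import duty: SGD 32470.54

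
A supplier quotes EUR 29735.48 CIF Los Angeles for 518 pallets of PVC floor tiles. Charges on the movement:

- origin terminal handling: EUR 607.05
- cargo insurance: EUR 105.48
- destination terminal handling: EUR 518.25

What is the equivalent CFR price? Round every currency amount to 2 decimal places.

Not relevant to the conversion: origin terminal — on the seller under both CIF and CFR; already in the CIF price and stays in the CFR price. destination terminal — on the buyer under both terms; not part of either seller's price.
From CIF to CFR, the seller no longer bears: insurance.
CFR price = 29735.48 − 105.48 = 29630.00

CFR price: EUR 29630.00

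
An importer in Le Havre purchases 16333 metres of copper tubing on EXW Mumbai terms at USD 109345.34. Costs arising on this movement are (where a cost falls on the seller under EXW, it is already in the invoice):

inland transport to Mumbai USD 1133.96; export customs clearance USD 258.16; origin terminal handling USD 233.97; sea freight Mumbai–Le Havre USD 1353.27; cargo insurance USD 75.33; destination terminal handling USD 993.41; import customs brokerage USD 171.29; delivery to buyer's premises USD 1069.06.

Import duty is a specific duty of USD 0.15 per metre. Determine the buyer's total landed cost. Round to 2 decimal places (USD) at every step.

EXW: the seller makes goods available at their premises; the buyer bears all onward costs.
CIF value = EXW price + inland to port + export clearance + origin terminal + freight + insurance = 109345.34 + 1133.96 + 258.16 + 233.97 + 1353.27 + 75.33 = 112400.03
Import duty = 16333 × 0.15 = 2449.95
Buyer bears: inland to port 1133.96 + export clearance 258.16 + origin terminal 233.97 + freight 1353.27 + insurance 75.33 + destination terminal 993.41 + brokerage 171.29 + delivery 1069.06 + duty 2449.95 = 7738.40
Landed cost = invoice 109345.34 + 7738.40 = 117083.74

Total landed cost: USD 117083.74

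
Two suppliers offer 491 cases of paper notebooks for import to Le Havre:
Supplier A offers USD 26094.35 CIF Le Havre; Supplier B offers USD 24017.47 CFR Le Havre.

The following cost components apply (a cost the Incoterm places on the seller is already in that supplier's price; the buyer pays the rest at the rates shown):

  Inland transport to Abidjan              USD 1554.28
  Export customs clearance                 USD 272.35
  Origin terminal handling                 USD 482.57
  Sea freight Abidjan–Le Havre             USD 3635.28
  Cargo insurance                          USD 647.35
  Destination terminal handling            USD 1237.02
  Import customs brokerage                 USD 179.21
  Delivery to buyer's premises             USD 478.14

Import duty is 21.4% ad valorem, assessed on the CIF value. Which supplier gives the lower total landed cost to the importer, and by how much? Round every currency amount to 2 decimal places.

Supplier A (CIF):
The CIF price already equals the CIF value: 26094.35
Import duty = 26094.35 × 21.4% = 5584.19
Buyer bears (A): 1237.02 + 179.21 + 478.14 = 1894.37
Landed cost (A) = invoice 26094.35 + 1894.37 + duty 5584.19 = 33572.91
Supplier B (CFR):
CIF value = CFR price + insurance = 24017.47 + 647.35 = 24664.82
Import duty = 24664.82 × 21.4% = 5278.27
Buyer bears (B): 647.35 + 1237.02 + 179.21 + 478.14 = 2541.72
Landed cost (B) = invoice 24017.47 + 2541.72 + duty 5278.27 = 31837.46
Difference = |33572.91 − 31837.46| = 1735.45

Supplier B is cheaper by USD 1735.45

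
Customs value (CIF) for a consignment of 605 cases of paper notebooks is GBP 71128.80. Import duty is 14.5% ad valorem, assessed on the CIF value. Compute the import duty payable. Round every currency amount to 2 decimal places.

Import duty: GBP 10313.68

Import duty = 71128.80 × 14.5% = 10313.68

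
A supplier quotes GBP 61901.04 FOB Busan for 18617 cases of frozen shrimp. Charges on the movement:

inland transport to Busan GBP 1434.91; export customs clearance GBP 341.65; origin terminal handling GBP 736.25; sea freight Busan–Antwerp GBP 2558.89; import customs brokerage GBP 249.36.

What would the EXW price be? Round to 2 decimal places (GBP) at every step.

EXW price: GBP 59388.23

Not relevant to the conversion: brokerage, freight — on the buyer under both terms; not part of either seller's price.
From FOB to EXW, the seller no longer bears: inland to port, export clearance, origin terminal.
EXW price = 61901.04 − 1434.91 − 341.65 − 736.25 = 59388.23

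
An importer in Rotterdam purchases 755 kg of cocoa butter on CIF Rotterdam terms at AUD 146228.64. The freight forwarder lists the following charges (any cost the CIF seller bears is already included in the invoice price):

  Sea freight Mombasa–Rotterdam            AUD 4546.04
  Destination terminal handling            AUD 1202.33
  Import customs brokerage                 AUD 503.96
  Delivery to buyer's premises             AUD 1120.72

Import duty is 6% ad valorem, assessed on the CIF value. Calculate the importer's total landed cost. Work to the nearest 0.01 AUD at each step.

Total landed cost: AUD 157829.37

CIF: the seller pays costs through ocean freight and marine insurance to the destination port.
Already in the invoice (seller's account under CIF): freight — exclude.
The CIF price already equals the CIF value: 146228.64
Import duty = 146228.64 × 6% = 8773.72
Buyer bears: destination terminal 1202.33 + brokerage 503.96 + delivery 1120.72 + duty 8773.72 = 11600.73
Landed cost = invoice 146228.64 + 11600.73 = 157829.37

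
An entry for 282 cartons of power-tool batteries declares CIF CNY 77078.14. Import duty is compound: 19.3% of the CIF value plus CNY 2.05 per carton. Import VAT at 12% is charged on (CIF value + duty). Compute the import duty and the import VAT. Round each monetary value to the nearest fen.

Import duty: CNY 15454.18; import VAT: CNY 11103.88

Ad valorem component: 77078.14 × 19.3% = 14876.08
Specific component: 282 × 2.05 = 578.10
Import duty = 14876.08 + 578.10 = 15454.18
VAT base = CIF + duty = 77078.14 + 15454.18 = 92532.32
Import VAT = 92532.32 × 12% = 11103.88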